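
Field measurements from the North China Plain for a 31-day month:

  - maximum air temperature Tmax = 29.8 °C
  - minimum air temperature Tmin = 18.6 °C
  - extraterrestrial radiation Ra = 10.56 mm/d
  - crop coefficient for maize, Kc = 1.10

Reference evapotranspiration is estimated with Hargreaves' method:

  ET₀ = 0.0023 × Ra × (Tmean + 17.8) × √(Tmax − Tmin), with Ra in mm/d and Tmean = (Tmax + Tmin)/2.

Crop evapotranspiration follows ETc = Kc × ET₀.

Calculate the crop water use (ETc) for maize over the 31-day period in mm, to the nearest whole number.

Tmean = (29.8 + 18.6)/2 = 24.20 °C
ET₀ = 0.0023 × 10.56 × (24.20 + 17.8) × √11.2 = 0.0023 × 10.56 × 42.00 × 3.3466 = 3.4139 mm/d
ETc = Kc × ET₀ = 1.10 × 3.4139 = 3.7553 mm/d
Over 31 days: 3.7553 × 31 = 116.414 mm

116 mm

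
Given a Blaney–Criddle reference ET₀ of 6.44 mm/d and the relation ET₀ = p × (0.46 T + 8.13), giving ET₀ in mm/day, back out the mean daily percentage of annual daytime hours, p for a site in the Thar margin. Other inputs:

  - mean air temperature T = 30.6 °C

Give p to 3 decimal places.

p = ET₀ / (0.46 T + 8.13) = 6.44 / (0.46 × 30.6 + 8.13) = 6.44 / 22.206 = 0.2900

0.290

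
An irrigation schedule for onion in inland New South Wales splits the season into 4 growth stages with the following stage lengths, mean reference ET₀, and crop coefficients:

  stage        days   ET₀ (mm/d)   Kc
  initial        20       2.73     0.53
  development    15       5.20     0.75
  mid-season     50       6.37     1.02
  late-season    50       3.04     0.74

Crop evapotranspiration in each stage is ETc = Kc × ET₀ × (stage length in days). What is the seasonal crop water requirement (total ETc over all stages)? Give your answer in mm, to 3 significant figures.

525 mm

initial: 0.53 × 2.73 × 20 = 28.94 mm
development: 0.75 × 5.20 × 15 = 58.50 mm
mid-season: 1.02 × 6.37 × 50 = 324.87 mm
late-season: 0.74 × 3.04 × 50 = 112.48 mm
Seasonal total = 524.79 mm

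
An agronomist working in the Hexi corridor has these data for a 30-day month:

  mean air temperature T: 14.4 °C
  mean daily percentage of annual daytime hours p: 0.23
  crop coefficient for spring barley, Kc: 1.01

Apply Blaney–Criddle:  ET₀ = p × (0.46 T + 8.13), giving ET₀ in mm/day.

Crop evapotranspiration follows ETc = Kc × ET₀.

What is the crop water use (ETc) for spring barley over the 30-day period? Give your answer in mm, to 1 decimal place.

ET₀ = 0.23 × (0.46 × 14.4 + 8.13) = 0.23 × 14.754 = 3.3934 mm/d
ETc = Kc × ET₀ = 1.01 × 3.3934 = 3.4273 mm/d
Over 30 days: 3.4273 × 30 = 102.819 mm

102.8 mm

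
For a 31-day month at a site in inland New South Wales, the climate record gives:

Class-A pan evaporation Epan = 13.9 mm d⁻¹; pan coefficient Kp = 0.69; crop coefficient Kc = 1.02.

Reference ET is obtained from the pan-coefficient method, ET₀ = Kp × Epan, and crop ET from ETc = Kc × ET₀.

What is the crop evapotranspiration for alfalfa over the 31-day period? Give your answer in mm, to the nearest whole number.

303 mm

ET₀ = 0.69 × 13.9 = 9.5910 mm/d
ETc = Kc × ET₀ = 1.02 × 9.5910 = 9.7828 mm/d
Over 31 days: 9.7828 × 31 = 303.267 mm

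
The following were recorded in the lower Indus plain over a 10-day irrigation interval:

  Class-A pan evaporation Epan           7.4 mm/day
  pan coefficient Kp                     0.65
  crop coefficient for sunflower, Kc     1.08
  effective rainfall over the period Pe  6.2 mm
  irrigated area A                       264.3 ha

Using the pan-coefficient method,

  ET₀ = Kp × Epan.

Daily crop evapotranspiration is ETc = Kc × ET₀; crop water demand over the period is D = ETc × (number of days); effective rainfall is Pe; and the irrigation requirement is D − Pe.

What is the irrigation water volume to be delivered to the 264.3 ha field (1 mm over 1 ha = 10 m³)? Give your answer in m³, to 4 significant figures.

ET₀ = 0.65 × 7.4 = 4.8100 mm/d
ETc = Kc × ET₀ = 1.08 × 4.8100 = 5.1948 mm/d
Crop demand D = ETc × 10 d = 5.1948 × 10 = 51.948 mm
D − Pe = 51.948 − 6.2 = 45.748 mm
Volume = 45.748 mm × 264.3 ha × 10 = 120912.0 m³

120900 m³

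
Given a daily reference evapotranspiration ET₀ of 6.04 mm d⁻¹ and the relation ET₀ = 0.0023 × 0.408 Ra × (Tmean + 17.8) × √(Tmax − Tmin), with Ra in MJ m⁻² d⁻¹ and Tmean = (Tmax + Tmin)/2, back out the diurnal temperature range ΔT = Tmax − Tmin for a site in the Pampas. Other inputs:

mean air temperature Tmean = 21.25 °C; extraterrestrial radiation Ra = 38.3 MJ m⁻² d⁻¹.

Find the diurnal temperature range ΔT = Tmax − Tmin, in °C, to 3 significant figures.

18.5 °C

√ΔT = ET₀ / [0.0023 × 0.408 × Ra × (Tmean+17.8)] = 6.04 / (0.0023 × 15.6264 × 39.05) = 4.3036
ΔT = 4.3036² = 18.521 °C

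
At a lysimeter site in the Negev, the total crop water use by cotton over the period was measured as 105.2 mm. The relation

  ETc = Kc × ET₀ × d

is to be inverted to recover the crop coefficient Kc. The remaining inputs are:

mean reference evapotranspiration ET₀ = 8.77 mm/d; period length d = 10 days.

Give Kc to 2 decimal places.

1.20

ETc = Kc × ET₀ × d  ⇒  Kc = ETc / (ET₀ × d)
Kc = 105.2 / (8.77 × 10) = 105.2 / 87.70 = 1.1995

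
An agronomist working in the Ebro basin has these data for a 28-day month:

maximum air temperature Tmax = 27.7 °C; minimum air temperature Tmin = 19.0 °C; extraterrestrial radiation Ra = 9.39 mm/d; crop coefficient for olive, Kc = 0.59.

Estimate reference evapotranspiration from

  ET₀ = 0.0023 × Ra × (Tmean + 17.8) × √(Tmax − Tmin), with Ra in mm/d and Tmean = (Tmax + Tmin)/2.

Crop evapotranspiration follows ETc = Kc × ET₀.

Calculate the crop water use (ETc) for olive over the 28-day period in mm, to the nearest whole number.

43 mm

Tmean = (27.7 + 19.0)/2 = 23.35 °C
ET₀ = 0.0023 × 9.39 × (23.35 + 17.8) × √8.7 = 0.0023 × 9.39 × 41.15 × 2.9496 = 2.6214 mm/d
ETc = Kc × ET₀ = 0.59 × 2.6214 = 1.5466 mm/d
Over 28 days: 1.5466 × 28 = 43.305 mm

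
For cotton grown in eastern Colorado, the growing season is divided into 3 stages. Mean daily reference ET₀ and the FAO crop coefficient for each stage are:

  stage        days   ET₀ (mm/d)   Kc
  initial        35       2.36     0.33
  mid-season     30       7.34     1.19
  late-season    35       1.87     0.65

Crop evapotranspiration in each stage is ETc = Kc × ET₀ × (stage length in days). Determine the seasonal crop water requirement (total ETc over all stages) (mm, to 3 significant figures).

initial: 0.33 × 2.36 × 35 = 27.26 mm
mid-season: 1.19 × 7.34 × 30 = 262.04 mm
late-season: 0.65 × 1.87 × 35 = 42.54 mm
Seasonal total = 331.84 mm

332 mm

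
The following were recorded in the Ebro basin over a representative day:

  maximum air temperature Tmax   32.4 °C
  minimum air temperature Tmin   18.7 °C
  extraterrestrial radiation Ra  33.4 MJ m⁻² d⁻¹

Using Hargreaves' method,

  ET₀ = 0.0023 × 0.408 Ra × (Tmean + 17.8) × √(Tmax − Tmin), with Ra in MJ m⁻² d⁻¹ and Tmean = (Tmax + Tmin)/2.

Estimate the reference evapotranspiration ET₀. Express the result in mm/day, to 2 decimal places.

Tmean = (32.4 + 18.7)/2 = 25.55 °C
0.408 Ra = 0.408 × 33.4 = 13.6272 mm/d equivalent
ET₀ = 0.0023 × 13.6272 × (25.55 + 17.8) × √13.7 = 0.0023 × 13.6272 × 43.35 × 3.7014 = 5.0291 mm/d

5.03 mm/day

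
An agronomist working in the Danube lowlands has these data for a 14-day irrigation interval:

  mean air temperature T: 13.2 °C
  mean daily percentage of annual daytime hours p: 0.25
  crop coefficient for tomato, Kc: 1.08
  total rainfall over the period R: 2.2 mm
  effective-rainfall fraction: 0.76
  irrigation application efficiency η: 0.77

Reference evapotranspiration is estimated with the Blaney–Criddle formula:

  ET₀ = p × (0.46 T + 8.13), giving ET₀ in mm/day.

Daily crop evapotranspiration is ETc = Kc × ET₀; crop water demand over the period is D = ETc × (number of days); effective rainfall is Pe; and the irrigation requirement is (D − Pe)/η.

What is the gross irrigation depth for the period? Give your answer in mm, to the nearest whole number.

ET₀ = 0.25 × (0.46 × 13.2 + 8.13) = 0.25 × 14.202 = 3.5505 mm/d
ETc = Kc × ET₀ = 1.08 × 3.5505 = 3.8345 mm/d
Crop demand D = ETc × 14 d = 3.8345 × 14 = 53.683 mm
Pe = 0.76 × 2.2 = 1.672 mm
D − Pe = 53.683 − 1.672 = 52.011 mm
Gross irrigation = 52.011 / 0.77 = 67.547 mm

68 mm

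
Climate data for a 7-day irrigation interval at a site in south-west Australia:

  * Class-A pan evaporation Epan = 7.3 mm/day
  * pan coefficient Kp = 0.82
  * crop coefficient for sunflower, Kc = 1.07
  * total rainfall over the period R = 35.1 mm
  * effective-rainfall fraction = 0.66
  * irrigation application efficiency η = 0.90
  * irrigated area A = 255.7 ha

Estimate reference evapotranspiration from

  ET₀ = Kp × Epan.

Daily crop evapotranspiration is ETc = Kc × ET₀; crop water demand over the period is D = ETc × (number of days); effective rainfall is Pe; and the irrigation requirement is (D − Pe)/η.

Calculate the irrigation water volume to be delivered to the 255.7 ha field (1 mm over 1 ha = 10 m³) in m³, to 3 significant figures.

61600 m³

ET₀ = 0.82 × 7.3 = 5.9860 mm/d
ETc = Kc × ET₀ = 1.07 × 5.9860 = 6.4050 mm/d
Crop demand D = ETc × 7 d = 6.4050 × 7 = 44.835 mm
Pe = 0.66 × 35.1 = 23.166 mm
D − Pe = 44.835 − 23.166 = 21.669 mm
Gross irrigation = 21.669 / 0.90 = 24.077 mm
Volume = 24.077 mm × 255.7 ha × 10 = 61564.9 m³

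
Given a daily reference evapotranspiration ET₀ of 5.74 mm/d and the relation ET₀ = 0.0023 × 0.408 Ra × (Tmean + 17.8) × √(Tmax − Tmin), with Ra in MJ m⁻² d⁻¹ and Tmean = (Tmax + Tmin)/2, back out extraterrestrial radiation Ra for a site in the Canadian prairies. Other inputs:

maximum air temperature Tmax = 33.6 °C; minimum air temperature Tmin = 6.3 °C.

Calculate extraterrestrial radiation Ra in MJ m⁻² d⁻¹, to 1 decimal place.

Tmean = (33.6+6.3)/2 = 19.95 °C; ΔT = 27.3
Ra = ET₀ / [0.0023 × 0.408 × (Tmean+17.8) × √ΔT]
   = 5.74 / (0.0023 × 0.408 × 37.75 × 5.2249) = 31.012 MJ m⁻² d⁻¹

31.0 MJ m⁻² d⁻¹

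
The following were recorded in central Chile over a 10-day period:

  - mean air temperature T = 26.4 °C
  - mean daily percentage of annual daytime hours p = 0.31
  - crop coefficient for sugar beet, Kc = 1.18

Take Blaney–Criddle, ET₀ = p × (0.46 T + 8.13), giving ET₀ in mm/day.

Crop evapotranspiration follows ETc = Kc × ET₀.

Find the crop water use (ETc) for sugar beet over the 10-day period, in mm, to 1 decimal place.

74.2 mm

ET₀ = 0.31 × (0.46 × 26.4 + 8.13) = 0.31 × 20.274 = 6.2849 mm/d
ETc = Kc × ET₀ = 1.18 × 6.2849 = 7.4162 mm/d
Over 10 days: 7.4162 × 10 = 74.162 mm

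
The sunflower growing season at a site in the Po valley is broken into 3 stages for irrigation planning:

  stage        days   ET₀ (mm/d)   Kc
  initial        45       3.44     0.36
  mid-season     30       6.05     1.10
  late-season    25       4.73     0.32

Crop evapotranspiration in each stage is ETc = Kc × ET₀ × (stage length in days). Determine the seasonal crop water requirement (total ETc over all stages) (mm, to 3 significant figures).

initial: 0.36 × 3.44 × 45 = 55.73 mm
mid-season: 1.10 × 6.05 × 30 = 199.65 mm
late-season: 0.32 × 4.73 × 25 = 37.84 mm
Seasonal total = 293.22 mm

293 mm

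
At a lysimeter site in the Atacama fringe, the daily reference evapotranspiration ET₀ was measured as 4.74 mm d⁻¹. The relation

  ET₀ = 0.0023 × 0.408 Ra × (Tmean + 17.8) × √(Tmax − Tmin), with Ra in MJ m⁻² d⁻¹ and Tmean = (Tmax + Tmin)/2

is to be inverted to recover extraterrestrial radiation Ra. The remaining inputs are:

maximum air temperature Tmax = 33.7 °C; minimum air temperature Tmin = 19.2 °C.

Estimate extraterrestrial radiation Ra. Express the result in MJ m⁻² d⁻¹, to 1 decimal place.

30.0 MJ m⁻² d⁻¹

Tmean = (33.7+19.2)/2 = 26.45 °C; ΔT = 14.5
Ra = ET₀ / [0.0023 × 0.408 × (Tmean+17.8) × √ΔT]
   = 4.74 / (0.0023 × 0.408 × 44.25 × 3.8079) = 29.977 MJ m⁻² d⁻¹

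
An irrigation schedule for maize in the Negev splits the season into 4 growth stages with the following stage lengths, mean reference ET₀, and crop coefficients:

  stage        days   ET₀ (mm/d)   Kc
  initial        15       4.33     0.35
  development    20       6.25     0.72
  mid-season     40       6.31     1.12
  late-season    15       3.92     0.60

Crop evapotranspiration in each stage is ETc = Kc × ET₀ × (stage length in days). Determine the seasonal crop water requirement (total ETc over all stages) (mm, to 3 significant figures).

initial: 0.35 × 4.33 × 15 = 22.73 mm
development: 0.72 × 6.25 × 20 = 90.00 mm
mid-season: 1.12 × 6.31 × 40 = 282.69 mm
late-season: 0.60 × 3.92 × 15 = 35.28 mm
Seasonal total = 430.70 mm

431 mm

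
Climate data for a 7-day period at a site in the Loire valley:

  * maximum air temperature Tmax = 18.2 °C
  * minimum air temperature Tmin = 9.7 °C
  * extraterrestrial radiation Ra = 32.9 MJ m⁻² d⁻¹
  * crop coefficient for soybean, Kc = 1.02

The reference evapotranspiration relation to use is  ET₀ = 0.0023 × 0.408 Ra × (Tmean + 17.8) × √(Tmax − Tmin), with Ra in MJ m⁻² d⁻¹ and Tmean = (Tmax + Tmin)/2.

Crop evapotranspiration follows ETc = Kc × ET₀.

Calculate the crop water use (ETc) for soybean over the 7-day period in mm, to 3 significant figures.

20.4 mm

Tmean = (18.2 + 9.7)/2 = 13.95 °C
0.408 Ra = 0.408 × 32.9 = 13.4232 mm/d equivalent
ET₀ = 0.0023 × 13.4232 × (13.95 + 17.8) × √8.5 = 0.0023 × 13.4232 × 31.75 × 2.9155 = 2.8579 mm/d
ETc = Kc × ET₀ = 1.02 × 2.8579 = 2.9151 mm/d
Over 7 days: 2.9151 × 7 = 20.406 mm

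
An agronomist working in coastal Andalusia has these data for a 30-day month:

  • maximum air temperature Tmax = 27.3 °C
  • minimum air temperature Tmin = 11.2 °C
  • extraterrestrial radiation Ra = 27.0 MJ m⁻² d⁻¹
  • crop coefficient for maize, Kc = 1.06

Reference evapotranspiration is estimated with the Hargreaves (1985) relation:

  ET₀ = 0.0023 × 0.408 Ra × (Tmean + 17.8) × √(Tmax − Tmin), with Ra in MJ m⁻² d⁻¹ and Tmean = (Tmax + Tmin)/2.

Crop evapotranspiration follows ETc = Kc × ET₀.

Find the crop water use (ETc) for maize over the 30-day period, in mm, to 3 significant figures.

Tmean = (27.3 + 11.2)/2 = 19.25 °C
0.408 Ra = 0.408 × 27.0 = 11.0160 mm/d equivalent
ET₀ = 0.0023 × 11.0160 × (19.25 + 17.8) × √16.1 = 0.0023 × 11.0160 × 37.05 × 4.0125 = 3.7666 mm/d
ETc = Kc × ET₀ = 1.06 × 3.7666 = 3.9926 mm/d
Over 30 days: 3.9926 × 30 = 119.778 mm

120 mm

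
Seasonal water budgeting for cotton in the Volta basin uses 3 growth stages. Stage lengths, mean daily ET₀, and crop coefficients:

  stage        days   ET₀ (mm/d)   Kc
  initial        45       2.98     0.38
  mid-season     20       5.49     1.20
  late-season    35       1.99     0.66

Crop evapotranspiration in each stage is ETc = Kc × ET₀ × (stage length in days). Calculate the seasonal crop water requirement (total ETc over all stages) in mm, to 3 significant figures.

229 mm

initial: 0.38 × 2.98 × 45 = 50.96 mm
mid-season: 1.20 × 5.49 × 20 = 131.76 mm
late-season: 0.66 × 1.99 × 35 = 45.97 mm
Seasonal total = 228.69 mm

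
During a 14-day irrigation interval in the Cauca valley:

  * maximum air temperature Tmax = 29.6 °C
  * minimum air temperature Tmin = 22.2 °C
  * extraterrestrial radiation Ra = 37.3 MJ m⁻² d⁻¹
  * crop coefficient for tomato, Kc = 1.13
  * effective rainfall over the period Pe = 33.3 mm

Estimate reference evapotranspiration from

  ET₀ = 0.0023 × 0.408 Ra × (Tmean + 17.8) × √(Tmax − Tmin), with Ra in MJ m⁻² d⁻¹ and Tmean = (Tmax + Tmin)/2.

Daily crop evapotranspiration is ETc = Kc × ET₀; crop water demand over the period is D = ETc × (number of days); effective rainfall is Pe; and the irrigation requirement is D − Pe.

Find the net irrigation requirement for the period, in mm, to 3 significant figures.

32.5 mm

Tmean = (29.6 + 22.2)/2 = 25.90 °C
0.408 Ra = 0.408 × 37.3 = 15.2184 mm/d equivalent
ET₀ = 0.0023 × 15.2184 × (25.90 + 17.8) × √7.4 = 0.0023 × 15.2184 × 43.70 × 2.7203 = 4.1610 mm/d
ETc = Kc × ET₀ = 1.13 × 4.1610 = 4.7019 mm/d
Crop demand D = ETc × 14 d = 4.7019 × 14 = 65.827 mm
D − Pe = 65.827 − 33.3 = 32.527 mm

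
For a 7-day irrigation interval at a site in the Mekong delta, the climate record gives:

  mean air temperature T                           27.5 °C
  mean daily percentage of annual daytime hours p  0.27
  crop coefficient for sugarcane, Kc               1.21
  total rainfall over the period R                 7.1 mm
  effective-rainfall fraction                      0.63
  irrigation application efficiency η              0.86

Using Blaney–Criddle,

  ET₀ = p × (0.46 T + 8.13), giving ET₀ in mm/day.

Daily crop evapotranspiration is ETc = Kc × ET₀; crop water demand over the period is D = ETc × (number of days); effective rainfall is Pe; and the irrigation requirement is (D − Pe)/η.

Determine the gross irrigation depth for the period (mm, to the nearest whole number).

ET₀ = 0.27 × (0.46 × 27.5 + 8.13) = 0.27 × 20.780 = 5.6106 mm/d
ETc = Kc × ET₀ = 1.21 × 5.6106 = 6.7888 mm/d
Crop demand D = ETc × 7 d = 6.7888 × 7 = 47.522 mm
Pe = 0.63 × 7.1 = 4.473 mm
D − Pe = 47.522 − 4.473 = 43.049 mm
Gross irrigation = 43.049 / 0.86 = 50.057 mm

50 mm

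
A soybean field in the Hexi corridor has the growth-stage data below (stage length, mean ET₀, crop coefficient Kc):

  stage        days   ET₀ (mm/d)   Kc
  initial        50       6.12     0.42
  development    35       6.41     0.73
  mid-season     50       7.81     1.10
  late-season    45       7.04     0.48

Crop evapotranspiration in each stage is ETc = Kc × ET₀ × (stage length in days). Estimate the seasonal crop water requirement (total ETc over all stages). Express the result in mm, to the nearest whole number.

initial: 0.42 × 6.12 × 50 = 128.52 mm
development: 0.73 × 6.41 × 35 = 163.78 mm
mid-season: 1.10 × 7.81 × 50 = 429.55 mm
late-season: 0.48 × 7.04 × 45 = 152.06 mm
Seasonal total = 873.91 mm

874 mm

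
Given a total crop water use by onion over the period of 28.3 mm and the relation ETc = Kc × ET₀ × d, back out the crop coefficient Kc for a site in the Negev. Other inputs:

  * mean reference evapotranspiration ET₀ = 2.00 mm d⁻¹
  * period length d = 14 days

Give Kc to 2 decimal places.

ETc = Kc × ET₀ × d  ⇒  Kc = ETc / (ET₀ × d)
Kc = 28.3 / (2.00 × 14) = 28.3 / 28.00 = 1.0107

1.01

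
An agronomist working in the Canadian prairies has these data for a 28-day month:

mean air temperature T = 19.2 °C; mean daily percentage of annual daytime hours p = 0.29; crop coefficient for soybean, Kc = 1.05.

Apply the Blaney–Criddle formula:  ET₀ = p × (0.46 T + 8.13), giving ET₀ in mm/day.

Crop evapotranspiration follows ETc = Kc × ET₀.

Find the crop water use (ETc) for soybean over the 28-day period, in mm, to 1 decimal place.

ET₀ = 0.29 × (0.46 × 19.2 + 8.13) = 0.29 × 16.962 = 4.9190 mm/d
ETc = Kc × ET₀ = 1.05 × 4.9190 = 5.1650 mm/d
Over 28 days: 5.1650 × 28 = 144.620 mm

144.6 mm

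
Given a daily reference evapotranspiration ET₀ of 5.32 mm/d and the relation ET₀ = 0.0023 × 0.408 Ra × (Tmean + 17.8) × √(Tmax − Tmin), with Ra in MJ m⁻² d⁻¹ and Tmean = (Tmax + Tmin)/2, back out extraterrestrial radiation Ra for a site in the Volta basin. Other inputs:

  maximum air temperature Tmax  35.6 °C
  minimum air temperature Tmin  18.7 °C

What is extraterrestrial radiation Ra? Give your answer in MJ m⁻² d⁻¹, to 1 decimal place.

Tmean = (35.6+18.7)/2 = 27.15 °C; ΔT = 16.9
Ra = ET₀ / [0.0023 × 0.408 × (Tmean+17.8) × √ΔT]
   = 5.32 / (0.0023 × 0.408 × 44.95 × 4.1110) = 30.679 MJ m⁻² d⁻¹

30.7 MJ m⁻² d⁻¹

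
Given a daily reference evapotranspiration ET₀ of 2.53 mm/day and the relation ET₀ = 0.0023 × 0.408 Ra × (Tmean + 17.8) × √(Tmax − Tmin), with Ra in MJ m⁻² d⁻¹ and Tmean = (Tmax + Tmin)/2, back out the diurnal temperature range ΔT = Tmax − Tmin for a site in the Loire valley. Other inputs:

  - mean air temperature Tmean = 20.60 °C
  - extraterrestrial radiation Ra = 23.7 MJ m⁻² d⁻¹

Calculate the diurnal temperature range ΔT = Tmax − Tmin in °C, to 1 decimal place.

√ΔT = ET₀ / [0.0023 × 0.408 × Ra × (Tmean+17.8)] = 2.53 / (0.0023 × 9.6696 × 38.40) = 2.9625
ΔT = 2.9625² = 8.776 °C

8.8 °C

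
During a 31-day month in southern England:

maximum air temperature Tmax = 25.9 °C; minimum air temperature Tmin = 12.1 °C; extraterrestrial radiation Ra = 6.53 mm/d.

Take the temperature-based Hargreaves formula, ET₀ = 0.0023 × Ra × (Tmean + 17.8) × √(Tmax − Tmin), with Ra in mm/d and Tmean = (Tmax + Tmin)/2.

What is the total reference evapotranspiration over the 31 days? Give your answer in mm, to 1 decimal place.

Tmean = (25.9 + 12.1)/2 = 19.00 °C
ET₀ = 0.0023 × 6.53 × (19.00 + 17.8) × √13.8 = 0.0023 × 6.53 × 36.80 × 3.7148 = 2.0532 mm/d
Over 31 days: 2.0532 × 31 = 63.649 mm

63.6 mm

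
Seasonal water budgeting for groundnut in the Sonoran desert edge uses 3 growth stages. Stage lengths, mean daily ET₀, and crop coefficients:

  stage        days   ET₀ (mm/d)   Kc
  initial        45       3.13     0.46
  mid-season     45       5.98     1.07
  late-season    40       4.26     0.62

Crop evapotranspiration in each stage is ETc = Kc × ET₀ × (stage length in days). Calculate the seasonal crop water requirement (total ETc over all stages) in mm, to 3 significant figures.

initial: 0.46 × 3.13 × 45 = 64.79 mm
mid-season: 1.07 × 5.98 × 45 = 287.94 mm
late-season: 0.62 × 4.26 × 40 = 105.65 mm
Seasonal total = 458.38 mm

458 mm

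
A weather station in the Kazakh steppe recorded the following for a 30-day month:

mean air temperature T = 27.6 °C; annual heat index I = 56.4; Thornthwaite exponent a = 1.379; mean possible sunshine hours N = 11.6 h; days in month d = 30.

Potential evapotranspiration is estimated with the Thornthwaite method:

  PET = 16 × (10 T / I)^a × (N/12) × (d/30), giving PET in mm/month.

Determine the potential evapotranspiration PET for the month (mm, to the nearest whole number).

10T/I = 10 × 27.6 / 56.4 = 4.8936
(10T/I)^a = 4.8936^1.379 = 8.9330
Uncorrected PET = 16 × 8.9330 = 142.928 mm
Correction = (N/12)(d/30) = (11.6/12)(30/30) = 0.9667
PET = 142.928 × 0.9667 = 138.168 mm/month

138 mm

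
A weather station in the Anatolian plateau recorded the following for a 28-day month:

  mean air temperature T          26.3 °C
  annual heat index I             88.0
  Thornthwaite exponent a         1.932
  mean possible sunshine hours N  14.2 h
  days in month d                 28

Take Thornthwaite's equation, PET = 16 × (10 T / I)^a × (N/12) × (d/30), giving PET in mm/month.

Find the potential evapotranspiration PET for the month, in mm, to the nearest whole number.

10T/I = 10 × 26.3 / 88.0 = 2.9886
(10T/I)^a = 2.9886^1.932 = 8.2909
Uncorrected PET = 16 × 8.2909 = 132.654 mm
Correction = (N/12)(d/30) = (14.2/12)(28/30) = 1.1044
PET = 132.654 × 1.1044 = 146.503 mm/month

147 mm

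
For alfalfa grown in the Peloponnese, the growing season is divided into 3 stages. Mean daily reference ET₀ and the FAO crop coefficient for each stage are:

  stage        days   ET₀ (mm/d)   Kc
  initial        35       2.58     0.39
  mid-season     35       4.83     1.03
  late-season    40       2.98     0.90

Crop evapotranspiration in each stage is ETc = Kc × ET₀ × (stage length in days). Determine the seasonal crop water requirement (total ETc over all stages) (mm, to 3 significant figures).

initial: 0.39 × 2.58 × 35 = 35.22 mm
mid-season: 1.03 × 4.83 × 35 = 174.12 mm
late-season: 0.90 × 2.98 × 40 = 107.28 mm
Seasonal total = 316.62 mm

317 mm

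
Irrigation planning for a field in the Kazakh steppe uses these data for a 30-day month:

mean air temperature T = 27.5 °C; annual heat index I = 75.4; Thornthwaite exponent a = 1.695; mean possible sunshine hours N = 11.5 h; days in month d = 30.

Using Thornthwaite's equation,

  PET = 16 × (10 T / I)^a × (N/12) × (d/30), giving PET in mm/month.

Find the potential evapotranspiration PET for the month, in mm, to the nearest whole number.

10T/I = 10 × 27.5 / 75.4 = 3.6472
(10T/I)^a = 3.6472^1.695 = 8.9644
Uncorrected PET = 16 × 8.9644 = 143.430 mm
Correction = (N/12)(d/30) = (11.5/12)(30/30) = 0.9583
PET = 143.430 × 0.9583 = 137.449 mm/month

137 mm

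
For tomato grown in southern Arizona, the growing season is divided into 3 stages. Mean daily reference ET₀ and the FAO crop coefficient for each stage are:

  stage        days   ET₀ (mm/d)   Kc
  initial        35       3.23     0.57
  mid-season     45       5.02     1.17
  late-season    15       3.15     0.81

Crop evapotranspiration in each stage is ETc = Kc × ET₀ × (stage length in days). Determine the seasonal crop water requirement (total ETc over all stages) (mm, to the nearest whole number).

367 mm

initial: 0.57 × 3.23 × 35 = 64.44 mm
mid-season: 1.17 × 5.02 × 45 = 264.30 mm
late-season: 0.81 × 3.15 × 15 = 38.27 mm
Seasonal total = 367.01 mm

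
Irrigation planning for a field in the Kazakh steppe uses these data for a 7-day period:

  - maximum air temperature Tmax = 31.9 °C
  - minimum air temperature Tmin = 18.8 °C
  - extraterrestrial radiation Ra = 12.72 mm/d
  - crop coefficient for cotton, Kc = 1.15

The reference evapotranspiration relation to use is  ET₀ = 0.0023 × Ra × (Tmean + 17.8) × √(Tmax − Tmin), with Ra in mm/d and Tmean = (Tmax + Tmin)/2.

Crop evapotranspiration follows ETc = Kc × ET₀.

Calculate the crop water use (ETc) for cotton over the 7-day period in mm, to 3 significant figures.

Tmean = (31.9 + 18.8)/2 = 25.35 °C
ET₀ = 0.0023 × 12.72 × (25.35 + 17.8) × √13.1 = 0.0023 × 12.72 × 43.15 × 3.6194 = 4.5691 mm/d
ETc = Kc × ET₀ = 1.15 × 4.5691 = 5.2545 mm/d
Over 7 days: 5.2545 × 7 = 36.782 mm

36.8 mm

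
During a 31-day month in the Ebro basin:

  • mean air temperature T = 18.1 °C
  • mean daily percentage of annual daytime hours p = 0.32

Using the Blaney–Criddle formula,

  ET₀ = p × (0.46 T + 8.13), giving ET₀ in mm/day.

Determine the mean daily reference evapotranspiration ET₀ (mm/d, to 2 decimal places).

5.27 mm/d

ET₀ = 0.32 × (0.46 × 18.1 + 8.13) = 0.32 × 16.456 = 5.2659 mm/d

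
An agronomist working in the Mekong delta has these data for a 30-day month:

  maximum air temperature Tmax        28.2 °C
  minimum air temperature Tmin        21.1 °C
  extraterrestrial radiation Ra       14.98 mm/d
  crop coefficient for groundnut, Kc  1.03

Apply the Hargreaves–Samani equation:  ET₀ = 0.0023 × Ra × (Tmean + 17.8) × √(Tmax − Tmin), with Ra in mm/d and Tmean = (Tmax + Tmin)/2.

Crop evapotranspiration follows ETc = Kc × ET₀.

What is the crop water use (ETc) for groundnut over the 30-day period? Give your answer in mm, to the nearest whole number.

Tmean = (28.2 + 21.1)/2 = 24.65 °C
ET₀ = 0.0023 × 14.98 × (24.65 + 17.8) × √7.1 = 0.0023 × 14.98 × 42.45 × 2.6646 = 3.8972 mm/d
ETc = Kc × ET₀ = 1.03 × 3.8972 = 4.0141 mm/d
Over 30 days: 4.0141 × 30 = 120.423 mm

120 mm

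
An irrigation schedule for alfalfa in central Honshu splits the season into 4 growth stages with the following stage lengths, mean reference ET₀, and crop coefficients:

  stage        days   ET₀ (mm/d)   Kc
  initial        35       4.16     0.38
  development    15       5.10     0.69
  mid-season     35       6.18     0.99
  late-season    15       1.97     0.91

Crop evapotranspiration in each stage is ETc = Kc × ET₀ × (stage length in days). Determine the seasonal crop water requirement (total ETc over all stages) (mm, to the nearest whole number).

349 mm

initial: 0.38 × 4.16 × 35 = 55.33 mm
development: 0.69 × 5.10 × 15 = 52.79 mm
mid-season: 0.99 × 6.18 × 35 = 214.14 mm
late-season: 0.91 × 1.97 × 15 = 26.89 mm
Seasonal total = 349.15 mm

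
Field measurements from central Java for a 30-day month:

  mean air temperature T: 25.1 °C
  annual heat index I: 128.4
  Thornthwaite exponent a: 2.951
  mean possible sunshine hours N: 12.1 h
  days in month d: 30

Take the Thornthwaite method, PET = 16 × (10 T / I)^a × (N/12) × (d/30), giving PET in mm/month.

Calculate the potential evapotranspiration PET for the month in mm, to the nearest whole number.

10T/I = 10 × 25.1 / 128.4 = 1.9548
(10T/I)^a = 1.9548^2.951 = 7.2284
Uncorrected PET = 16 × 7.2284 = 115.654 mm
Correction = (N/12)(d/30) = (12.1/12)(30/30) = 1.0083
PET = 115.654 × 1.0083 = 116.614 mm/month

117 mm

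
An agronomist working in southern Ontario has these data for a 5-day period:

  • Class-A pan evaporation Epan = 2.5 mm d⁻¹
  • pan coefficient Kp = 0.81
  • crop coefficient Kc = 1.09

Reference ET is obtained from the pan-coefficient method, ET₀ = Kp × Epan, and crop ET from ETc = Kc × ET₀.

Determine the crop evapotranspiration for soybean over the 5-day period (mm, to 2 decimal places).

11.04 mm

ET₀ = 0.81 × 2.5 = 2.0250 mm/d
ETc = Kc × ET₀ = 1.09 × 2.0250 = 2.2073 mm/d
Over 5 days: 2.2073 × 5 = 11.037 mm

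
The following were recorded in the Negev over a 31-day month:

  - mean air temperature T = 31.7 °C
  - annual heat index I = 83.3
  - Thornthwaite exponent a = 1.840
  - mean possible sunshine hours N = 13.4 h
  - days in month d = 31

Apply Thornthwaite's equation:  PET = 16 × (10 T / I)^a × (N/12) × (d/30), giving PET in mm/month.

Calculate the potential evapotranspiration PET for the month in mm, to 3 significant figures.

10T/I = 10 × 31.7 / 83.3 = 3.8055
(10T/I)^a = 3.8055^1.840 = 11.6939
Uncorrected PET = 16 × 11.6939 = 187.102 mm
Correction = (N/12)(d/30) = (13.4/12)(31/30) = 1.1539
PET = 187.102 × 1.1539 = 215.897 mm/month

216 mm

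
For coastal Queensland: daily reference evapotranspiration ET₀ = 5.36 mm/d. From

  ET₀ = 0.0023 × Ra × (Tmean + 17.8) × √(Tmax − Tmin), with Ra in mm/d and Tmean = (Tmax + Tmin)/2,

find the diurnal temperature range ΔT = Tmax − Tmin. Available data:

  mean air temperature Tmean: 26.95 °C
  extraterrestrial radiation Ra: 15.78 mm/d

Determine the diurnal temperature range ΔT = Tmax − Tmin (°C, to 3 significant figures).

10.9 °C

√ΔT = ET₀ / [0.0023 × Ra × (Tmean+17.8)] = 5.36 / (0.0023 × 15.78 × 44.75) = 3.3002
ΔT = 3.3002² = 10.891 °C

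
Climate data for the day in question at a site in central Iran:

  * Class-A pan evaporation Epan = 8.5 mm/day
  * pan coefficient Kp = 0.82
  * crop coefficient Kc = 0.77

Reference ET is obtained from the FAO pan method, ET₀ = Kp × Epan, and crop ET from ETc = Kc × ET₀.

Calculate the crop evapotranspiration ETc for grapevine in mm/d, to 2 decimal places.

ET₀ = 0.82 × 8.5 = 6.9700 mm/d
ETc = Kc × ET₀ = 0.77 × 6.9700 = 5.3669 mm/d

5.37 mm/d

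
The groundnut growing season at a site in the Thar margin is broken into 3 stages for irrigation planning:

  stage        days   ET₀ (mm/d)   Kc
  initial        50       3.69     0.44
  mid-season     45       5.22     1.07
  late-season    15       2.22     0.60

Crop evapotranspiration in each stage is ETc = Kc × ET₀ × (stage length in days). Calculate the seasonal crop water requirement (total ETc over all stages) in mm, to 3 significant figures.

initial: 0.44 × 3.69 × 50 = 81.18 mm
mid-season: 1.07 × 5.22 × 45 = 251.34 mm
late-season: 0.60 × 2.22 × 15 = 19.98 mm
Seasonal total = 352.50 mm

353 mm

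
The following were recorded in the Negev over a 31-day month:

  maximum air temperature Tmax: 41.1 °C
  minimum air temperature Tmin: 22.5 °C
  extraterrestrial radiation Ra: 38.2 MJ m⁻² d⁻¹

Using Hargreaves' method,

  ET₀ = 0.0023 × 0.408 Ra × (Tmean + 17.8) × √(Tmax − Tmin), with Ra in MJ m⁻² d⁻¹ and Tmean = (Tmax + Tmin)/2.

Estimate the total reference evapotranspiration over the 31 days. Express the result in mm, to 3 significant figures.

Tmean = (41.1 + 22.5)/2 = 31.80 °C
0.408 Ra = 0.408 × 38.2 = 15.5856 mm/d equivalent
ET₀ = 0.0023 × 15.5856 × (31.80 + 17.8) × √18.6 = 0.0023 × 15.5856 × 49.60 × 4.3128 = 7.6682 mm/d
Over 31 days: 7.6682 × 31 = 237.714 mm

238 mm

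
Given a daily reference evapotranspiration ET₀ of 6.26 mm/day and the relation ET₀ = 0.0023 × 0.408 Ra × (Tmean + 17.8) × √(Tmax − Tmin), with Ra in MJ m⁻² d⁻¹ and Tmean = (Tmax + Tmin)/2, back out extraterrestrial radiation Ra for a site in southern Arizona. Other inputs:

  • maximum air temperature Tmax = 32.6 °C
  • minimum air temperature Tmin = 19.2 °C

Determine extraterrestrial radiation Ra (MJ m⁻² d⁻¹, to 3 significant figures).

41.7 MJ m⁻² d⁻¹

Tmean = (32.6+19.2)/2 = 25.90 °C; ΔT = 13.4
Ra = ET₀ / [0.0023 × 0.408 × (Tmean+17.8) × √ΔT]
   = 6.26 / (0.0023 × 0.408 × 43.70 × 3.6606) = 41.702 MJ m⁻² d⁻¹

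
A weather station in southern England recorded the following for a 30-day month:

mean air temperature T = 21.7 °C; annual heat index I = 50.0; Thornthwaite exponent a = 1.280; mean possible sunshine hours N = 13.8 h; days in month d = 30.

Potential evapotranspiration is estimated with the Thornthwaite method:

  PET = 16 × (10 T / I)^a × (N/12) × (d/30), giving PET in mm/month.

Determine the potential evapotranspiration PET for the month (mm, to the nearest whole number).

120 mm

10T/I = 10 × 21.7 / 50.0 = 4.3400
(10T/I)^a = 4.3400^1.280 = 6.5462
Uncorrected PET = 16 × 6.5462 = 104.739 mm
Correction = (N/12)(d/30) = (13.8/12)(30/30) = 1.1500
PET = 104.739 × 1.1500 = 120.450 mm/month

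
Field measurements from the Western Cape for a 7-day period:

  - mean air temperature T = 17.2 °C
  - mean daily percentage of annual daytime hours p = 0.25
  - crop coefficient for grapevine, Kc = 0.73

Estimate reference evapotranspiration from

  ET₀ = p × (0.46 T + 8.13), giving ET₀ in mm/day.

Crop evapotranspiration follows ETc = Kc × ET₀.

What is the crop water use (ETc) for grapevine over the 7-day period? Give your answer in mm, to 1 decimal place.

ET₀ = 0.25 × (0.46 × 17.2 + 8.13) = 0.25 × 16.042 = 4.0105 mm/d
ETc = Kc × ET₀ = 0.73 × 4.0105 = 2.9277 mm/d
Over 7 days: 2.9277 × 7 = 20.494 mm

20.5 mm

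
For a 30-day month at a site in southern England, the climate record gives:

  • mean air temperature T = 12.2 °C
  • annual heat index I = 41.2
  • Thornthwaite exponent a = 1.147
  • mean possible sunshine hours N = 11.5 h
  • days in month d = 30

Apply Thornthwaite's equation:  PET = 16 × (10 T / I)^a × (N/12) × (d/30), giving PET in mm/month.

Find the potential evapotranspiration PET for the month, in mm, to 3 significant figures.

10T/I = 10 × 12.2 / 41.2 = 2.9612
(10T/I)^a = 2.9612^1.147 = 3.4735
Uncorrected PET = 16 × 3.4735 = 55.576 mm
Correction = (N/12)(d/30) = (11.5/12)(30/30) = 0.9583
PET = 55.576 × 0.9583 = 53.258 mm/month

53.3 mm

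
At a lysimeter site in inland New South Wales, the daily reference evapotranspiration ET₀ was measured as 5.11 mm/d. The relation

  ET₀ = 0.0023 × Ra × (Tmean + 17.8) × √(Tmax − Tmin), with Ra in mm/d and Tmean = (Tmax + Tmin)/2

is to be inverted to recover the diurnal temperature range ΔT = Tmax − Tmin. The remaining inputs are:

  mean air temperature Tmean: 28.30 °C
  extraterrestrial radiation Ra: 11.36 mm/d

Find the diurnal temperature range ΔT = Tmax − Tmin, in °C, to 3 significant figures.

18.0 °C

√ΔT = ET₀ / [0.0023 × Ra × (Tmean+17.8)] = 5.11 / (0.0023 × 11.36 × 46.10) = 4.2424
ΔT = 4.2424² = 17.998 °C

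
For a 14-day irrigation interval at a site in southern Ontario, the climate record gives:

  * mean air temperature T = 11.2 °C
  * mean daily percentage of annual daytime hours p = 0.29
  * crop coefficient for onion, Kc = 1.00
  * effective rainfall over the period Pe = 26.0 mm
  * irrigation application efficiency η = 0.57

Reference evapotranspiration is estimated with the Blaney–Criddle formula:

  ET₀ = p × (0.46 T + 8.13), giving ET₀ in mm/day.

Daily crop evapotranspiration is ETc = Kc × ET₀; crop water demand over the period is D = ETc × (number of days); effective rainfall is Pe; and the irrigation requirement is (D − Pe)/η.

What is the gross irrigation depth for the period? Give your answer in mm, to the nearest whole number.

49 mm

ET₀ = 0.29 × (0.46 × 11.2 + 8.13) = 0.29 × 13.282 = 3.8518 mm/d
ETc = Kc × ET₀ = 1.00 × 3.8518 = 3.8518 mm/d
Crop demand D = ETc × 14 d = 3.8518 × 14 = 53.925 mm
D − Pe = 53.925 − 26.0 = 27.925 mm
Gross irrigation = 27.925 / 0.57 = 48.991 mm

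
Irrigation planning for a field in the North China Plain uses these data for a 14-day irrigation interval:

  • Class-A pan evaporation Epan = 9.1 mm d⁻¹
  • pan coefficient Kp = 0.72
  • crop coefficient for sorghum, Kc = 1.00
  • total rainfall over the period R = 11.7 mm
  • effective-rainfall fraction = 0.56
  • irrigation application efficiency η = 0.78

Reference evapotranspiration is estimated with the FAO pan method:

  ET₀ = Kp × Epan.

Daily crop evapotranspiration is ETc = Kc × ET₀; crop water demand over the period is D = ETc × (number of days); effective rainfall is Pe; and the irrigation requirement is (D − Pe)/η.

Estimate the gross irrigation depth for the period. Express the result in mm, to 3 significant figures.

109 mm

ET₀ = 0.72 × 9.1 = 6.5520 mm/d
ETc = Kc × ET₀ = 1.00 × 6.5520 = 6.5520 mm/d
Crop demand D = ETc × 14 d = 6.5520 × 14 = 91.728 mm
Pe = 0.56 × 11.7 = 6.552 mm
D − Pe = 91.728 − 6.552 = 85.176 mm
Gross irrigation = 85.176 / 0.78 = 109.200 mm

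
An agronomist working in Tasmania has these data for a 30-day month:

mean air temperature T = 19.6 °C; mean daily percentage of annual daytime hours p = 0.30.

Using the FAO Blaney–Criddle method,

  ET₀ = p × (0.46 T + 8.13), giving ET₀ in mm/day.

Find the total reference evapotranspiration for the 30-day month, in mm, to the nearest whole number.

154 mm

ET₀ = 0.30 × (0.46 × 19.6 + 8.13) = 0.30 × 17.146 = 5.1438 mm/d
Monthly total = 5.1438 × 30 = 154.314 mm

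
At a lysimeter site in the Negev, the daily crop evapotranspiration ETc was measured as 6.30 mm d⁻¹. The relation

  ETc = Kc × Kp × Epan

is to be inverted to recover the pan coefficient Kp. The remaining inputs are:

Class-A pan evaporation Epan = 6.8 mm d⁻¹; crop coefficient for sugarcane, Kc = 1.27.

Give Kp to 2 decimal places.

ETc = Kc × Kp × Epan  ⇒  Kp = ETc / (Kc × Epan)
Kp = 6.30 / (1.27 × 6.8) = 6.30 / 8.636 = 0.7295

0.73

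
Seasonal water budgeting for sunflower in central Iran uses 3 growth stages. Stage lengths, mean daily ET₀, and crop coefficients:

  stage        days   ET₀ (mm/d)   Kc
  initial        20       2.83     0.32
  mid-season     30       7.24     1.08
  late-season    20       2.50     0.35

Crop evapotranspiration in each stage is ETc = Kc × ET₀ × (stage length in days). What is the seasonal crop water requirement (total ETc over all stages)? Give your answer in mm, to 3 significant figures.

270 mm

initial: 0.32 × 2.83 × 20 = 18.11 mm
mid-season: 1.08 × 7.24 × 30 = 234.58 mm
late-season: 0.35 × 2.50 × 20 = 17.50 mm
Seasonal total = 270.19 mm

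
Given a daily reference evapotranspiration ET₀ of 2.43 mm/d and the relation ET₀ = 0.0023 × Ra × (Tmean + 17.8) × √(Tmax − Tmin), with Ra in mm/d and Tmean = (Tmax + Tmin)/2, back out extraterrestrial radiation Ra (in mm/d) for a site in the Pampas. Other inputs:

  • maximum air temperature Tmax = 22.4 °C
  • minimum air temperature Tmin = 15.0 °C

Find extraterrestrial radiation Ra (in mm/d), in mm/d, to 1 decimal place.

10.6 mm/d

Tmean = 18.70 °C; √ΔT = 2.7203
Ra = ET₀ / [0.0023 × (Tmean+17.8) × √ΔT] = 2.43 / (0.0023 × 36.50 × 2.7203) = 10.641 mm/d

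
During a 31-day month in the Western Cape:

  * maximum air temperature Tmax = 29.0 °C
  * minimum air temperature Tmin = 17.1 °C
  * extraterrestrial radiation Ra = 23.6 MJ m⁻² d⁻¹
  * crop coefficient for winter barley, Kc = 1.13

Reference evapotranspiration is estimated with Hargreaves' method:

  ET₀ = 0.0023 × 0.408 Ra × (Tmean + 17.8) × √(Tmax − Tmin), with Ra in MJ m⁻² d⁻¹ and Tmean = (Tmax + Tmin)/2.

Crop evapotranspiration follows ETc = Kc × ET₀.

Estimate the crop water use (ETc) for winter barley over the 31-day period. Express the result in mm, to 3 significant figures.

Tmean = (29.0 + 17.1)/2 = 23.05 °C
0.408 Ra = 0.408 × 23.6 = 9.6288 mm/d equivalent
ET₀ = 0.0023 × 9.6288 × (23.05 + 17.8) × √11.9 = 0.0023 × 9.6288 × 40.85 × 3.4496 = 3.1208 mm/d
ETc = Kc × ET₀ = 1.13 × 3.1208 = 3.5265 mm/d
Over 31 days: 3.5265 × 31 = 109.322 mm

109 mm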